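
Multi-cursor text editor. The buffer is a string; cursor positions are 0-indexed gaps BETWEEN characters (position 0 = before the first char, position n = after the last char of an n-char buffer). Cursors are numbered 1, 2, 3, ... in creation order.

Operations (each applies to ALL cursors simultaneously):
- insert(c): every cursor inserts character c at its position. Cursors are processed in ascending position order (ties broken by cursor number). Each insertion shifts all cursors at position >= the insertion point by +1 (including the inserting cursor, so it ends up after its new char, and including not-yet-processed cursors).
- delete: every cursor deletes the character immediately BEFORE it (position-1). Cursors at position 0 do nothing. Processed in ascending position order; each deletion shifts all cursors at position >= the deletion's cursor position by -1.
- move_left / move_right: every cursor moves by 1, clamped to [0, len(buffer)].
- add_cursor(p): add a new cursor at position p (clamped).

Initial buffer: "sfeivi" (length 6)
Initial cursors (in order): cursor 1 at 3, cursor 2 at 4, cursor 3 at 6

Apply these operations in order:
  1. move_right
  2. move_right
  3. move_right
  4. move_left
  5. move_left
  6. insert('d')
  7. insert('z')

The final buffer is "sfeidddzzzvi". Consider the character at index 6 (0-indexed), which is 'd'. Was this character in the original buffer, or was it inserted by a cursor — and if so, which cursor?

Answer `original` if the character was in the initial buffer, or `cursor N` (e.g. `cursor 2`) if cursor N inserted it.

After op 1 (move_right): buffer="sfeivi" (len 6), cursors c1@4 c2@5 c3@6, authorship ......
After op 2 (move_right): buffer="sfeivi" (len 6), cursors c1@5 c2@6 c3@6, authorship ......
After op 3 (move_right): buffer="sfeivi" (len 6), cursors c1@6 c2@6 c3@6, authorship ......
After op 4 (move_left): buffer="sfeivi" (len 6), cursors c1@5 c2@5 c3@5, authorship ......
After op 5 (move_left): buffer="sfeivi" (len 6), cursors c1@4 c2@4 c3@4, authorship ......
After op 6 (insert('d')): buffer="sfeidddvi" (len 9), cursors c1@7 c2@7 c3@7, authorship ....123..
After op 7 (insert('z')): buffer="sfeidddzzzvi" (len 12), cursors c1@10 c2@10 c3@10, authorship ....123123..
Authorship (.=original, N=cursor N): . . . . 1 2 3 1 2 3 . .
Index 6: author = 3

Answer: cursor 3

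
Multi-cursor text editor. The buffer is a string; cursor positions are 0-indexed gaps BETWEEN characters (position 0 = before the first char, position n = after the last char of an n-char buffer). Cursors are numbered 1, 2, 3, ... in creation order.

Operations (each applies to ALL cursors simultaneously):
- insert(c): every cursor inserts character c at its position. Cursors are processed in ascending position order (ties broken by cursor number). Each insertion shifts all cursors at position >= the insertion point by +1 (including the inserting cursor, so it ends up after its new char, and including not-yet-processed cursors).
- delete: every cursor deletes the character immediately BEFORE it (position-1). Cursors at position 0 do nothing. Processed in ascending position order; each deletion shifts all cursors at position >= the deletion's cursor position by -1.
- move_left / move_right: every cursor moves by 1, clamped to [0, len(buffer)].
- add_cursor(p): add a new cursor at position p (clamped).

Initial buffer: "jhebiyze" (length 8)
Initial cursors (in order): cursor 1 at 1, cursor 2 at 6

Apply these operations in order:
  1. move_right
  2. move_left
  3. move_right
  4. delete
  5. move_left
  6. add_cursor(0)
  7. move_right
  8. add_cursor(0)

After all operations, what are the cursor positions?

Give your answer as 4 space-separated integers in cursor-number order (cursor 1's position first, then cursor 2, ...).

Answer: 1 5 1 0

Derivation:
After op 1 (move_right): buffer="jhebiyze" (len 8), cursors c1@2 c2@7, authorship ........
After op 2 (move_left): buffer="jhebiyze" (len 8), cursors c1@1 c2@6, authorship ........
After op 3 (move_right): buffer="jhebiyze" (len 8), cursors c1@2 c2@7, authorship ........
After op 4 (delete): buffer="jebiye" (len 6), cursors c1@1 c2@5, authorship ......
After op 5 (move_left): buffer="jebiye" (len 6), cursors c1@0 c2@4, authorship ......
After op 6 (add_cursor(0)): buffer="jebiye" (len 6), cursors c1@0 c3@0 c2@4, authorship ......
After op 7 (move_right): buffer="jebiye" (len 6), cursors c1@1 c3@1 c2@5, authorship ......
After op 8 (add_cursor(0)): buffer="jebiye" (len 6), cursors c4@0 c1@1 c3@1 c2@5, authorship ......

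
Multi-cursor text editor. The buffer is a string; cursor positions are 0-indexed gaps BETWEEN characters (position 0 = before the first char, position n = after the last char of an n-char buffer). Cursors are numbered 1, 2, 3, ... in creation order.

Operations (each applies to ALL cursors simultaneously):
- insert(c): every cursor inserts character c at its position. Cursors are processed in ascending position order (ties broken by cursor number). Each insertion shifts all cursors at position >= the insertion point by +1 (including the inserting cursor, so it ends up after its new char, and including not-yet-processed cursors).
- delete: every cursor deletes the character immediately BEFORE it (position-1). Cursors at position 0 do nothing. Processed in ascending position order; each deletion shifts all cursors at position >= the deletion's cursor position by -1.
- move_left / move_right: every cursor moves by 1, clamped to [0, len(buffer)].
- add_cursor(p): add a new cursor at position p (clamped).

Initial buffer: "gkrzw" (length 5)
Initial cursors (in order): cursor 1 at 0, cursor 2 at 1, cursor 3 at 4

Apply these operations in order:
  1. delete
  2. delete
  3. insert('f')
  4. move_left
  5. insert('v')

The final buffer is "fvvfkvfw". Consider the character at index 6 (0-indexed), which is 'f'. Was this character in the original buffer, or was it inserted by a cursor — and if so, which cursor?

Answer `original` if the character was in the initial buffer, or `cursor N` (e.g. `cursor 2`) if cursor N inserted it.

After op 1 (delete): buffer="krw" (len 3), cursors c1@0 c2@0 c3@2, authorship ...
After op 2 (delete): buffer="kw" (len 2), cursors c1@0 c2@0 c3@1, authorship ..
After op 3 (insert('f')): buffer="ffkfw" (len 5), cursors c1@2 c2@2 c3@4, authorship 12.3.
After op 4 (move_left): buffer="ffkfw" (len 5), cursors c1@1 c2@1 c3@3, authorship 12.3.
After op 5 (insert('v')): buffer="fvvfkvfw" (len 8), cursors c1@3 c2@3 c3@6, authorship 1122.33.
Authorship (.=original, N=cursor N): 1 1 2 2 . 3 3 .
Index 6: author = 3

Answer: cursor 3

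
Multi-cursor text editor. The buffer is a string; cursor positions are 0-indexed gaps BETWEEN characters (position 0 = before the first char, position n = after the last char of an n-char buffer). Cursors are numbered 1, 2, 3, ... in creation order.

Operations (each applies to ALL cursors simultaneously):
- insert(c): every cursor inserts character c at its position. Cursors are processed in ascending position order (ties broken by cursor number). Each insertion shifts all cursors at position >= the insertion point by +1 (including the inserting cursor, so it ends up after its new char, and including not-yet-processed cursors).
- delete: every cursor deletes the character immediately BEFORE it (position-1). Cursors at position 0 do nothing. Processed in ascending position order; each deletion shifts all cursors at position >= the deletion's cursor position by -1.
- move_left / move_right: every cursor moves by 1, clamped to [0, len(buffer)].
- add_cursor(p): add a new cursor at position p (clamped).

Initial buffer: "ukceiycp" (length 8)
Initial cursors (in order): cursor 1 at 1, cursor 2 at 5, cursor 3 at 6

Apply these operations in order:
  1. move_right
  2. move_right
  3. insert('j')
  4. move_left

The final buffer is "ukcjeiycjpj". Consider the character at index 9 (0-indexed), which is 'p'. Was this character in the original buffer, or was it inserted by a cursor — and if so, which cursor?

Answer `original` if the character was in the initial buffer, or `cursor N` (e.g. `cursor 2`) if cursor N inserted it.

After op 1 (move_right): buffer="ukceiycp" (len 8), cursors c1@2 c2@6 c3@7, authorship ........
After op 2 (move_right): buffer="ukceiycp" (len 8), cursors c1@3 c2@7 c3@8, authorship ........
After op 3 (insert('j')): buffer="ukcjeiycjpj" (len 11), cursors c1@4 c2@9 c3@11, authorship ...1....2.3
After op 4 (move_left): buffer="ukcjeiycjpj" (len 11), cursors c1@3 c2@8 c3@10, authorship ...1....2.3
Authorship (.=original, N=cursor N): . . . 1 . . . . 2 . 3
Index 9: author = original

Answer: original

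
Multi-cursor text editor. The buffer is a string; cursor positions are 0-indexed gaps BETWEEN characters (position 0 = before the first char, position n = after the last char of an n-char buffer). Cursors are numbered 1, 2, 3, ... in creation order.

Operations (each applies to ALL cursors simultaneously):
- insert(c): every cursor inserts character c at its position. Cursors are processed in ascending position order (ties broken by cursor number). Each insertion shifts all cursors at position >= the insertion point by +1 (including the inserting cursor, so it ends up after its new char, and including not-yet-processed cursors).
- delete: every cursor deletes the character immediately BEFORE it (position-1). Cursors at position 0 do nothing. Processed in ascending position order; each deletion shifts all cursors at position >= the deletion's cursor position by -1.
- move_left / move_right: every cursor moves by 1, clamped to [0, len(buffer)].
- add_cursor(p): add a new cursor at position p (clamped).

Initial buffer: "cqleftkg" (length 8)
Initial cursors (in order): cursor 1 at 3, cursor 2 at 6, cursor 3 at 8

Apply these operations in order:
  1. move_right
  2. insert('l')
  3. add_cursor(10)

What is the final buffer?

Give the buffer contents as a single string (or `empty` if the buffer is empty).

Answer: cqlelftklgl

Derivation:
After op 1 (move_right): buffer="cqleftkg" (len 8), cursors c1@4 c2@7 c3@8, authorship ........
After op 2 (insert('l')): buffer="cqlelftklgl" (len 11), cursors c1@5 c2@9 c3@11, authorship ....1...2.3
After op 3 (add_cursor(10)): buffer="cqlelftklgl" (len 11), cursors c1@5 c2@9 c4@10 c3@11, authorship ....1...2.3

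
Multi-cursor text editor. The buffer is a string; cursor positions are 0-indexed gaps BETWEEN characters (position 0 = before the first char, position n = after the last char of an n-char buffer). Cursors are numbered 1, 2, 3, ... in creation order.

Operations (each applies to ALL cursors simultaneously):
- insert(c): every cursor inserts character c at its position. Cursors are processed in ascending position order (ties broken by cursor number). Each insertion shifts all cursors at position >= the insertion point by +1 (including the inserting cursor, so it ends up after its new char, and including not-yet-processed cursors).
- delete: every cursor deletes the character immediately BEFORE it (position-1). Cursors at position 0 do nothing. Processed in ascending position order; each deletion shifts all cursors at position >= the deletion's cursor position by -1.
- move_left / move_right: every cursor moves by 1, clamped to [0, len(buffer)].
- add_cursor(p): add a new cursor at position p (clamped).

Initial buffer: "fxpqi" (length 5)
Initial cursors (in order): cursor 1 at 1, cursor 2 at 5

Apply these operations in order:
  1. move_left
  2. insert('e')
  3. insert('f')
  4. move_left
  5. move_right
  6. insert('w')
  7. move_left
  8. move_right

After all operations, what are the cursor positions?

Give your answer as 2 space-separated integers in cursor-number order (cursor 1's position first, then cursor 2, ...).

After op 1 (move_left): buffer="fxpqi" (len 5), cursors c1@0 c2@4, authorship .....
After op 2 (insert('e')): buffer="efxpqei" (len 7), cursors c1@1 c2@6, authorship 1....2.
After op 3 (insert('f')): buffer="effxpqefi" (len 9), cursors c1@2 c2@8, authorship 11....22.
After op 4 (move_left): buffer="effxpqefi" (len 9), cursors c1@1 c2@7, authorship 11....22.
After op 5 (move_right): buffer="effxpqefi" (len 9), cursors c1@2 c2@8, authorship 11....22.
After op 6 (insert('w')): buffer="efwfxpqefwi" (len 11), cursors c1@3 c2@10, authorship 111....222.
After op 7 (move_left): buffer="efwfxpqefwi" (len 11), cursors c1@2 c2@9, authorship 111....222.
After op 8 (move_right): buffer="efwfxpqefwi" (len 11), cursors c1@3 c2@10, authorship 111....222.

Answer: 3 10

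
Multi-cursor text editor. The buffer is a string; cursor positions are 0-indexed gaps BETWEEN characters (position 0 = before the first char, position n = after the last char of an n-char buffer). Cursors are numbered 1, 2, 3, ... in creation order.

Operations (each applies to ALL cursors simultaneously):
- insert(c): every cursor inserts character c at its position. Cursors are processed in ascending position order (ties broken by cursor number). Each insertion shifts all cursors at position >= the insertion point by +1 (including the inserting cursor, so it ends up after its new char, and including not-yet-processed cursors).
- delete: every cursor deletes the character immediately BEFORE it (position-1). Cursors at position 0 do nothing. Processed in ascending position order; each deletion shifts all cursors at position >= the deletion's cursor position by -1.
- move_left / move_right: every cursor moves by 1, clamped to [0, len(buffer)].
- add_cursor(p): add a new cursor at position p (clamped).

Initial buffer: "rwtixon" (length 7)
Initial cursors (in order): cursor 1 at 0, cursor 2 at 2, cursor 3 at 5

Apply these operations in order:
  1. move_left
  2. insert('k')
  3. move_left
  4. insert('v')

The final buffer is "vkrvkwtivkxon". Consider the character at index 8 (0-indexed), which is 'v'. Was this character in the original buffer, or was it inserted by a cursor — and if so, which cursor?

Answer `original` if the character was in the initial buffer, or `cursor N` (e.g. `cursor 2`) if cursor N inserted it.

After op 1 (move_left): buffer="rwtixon" (len 7), cursors c1@0 c2@1 c3@4, authorship .......
After op 2 (insert('k')): buffer="krkwtikxon" (len 10), cursors c1@1 c2@3 c3@7, authorship 1.2...3...
After op 3 (move_left): buffer="krkwtikxon" (len 10), cursors c1@0 c2@2 c3@6, authorship 1.2...3...
After op 4 (insert('v')): buffer="vkrvkwtivkxon" (len 13), cursors c1@1 c2@4 c3@9, authorship 11.22...33...
Authorship (.=original, N=cursor N): 1 1 . 2 2 . . . 3 3 . . .
Index 8: author = 3

Answer: cursor 3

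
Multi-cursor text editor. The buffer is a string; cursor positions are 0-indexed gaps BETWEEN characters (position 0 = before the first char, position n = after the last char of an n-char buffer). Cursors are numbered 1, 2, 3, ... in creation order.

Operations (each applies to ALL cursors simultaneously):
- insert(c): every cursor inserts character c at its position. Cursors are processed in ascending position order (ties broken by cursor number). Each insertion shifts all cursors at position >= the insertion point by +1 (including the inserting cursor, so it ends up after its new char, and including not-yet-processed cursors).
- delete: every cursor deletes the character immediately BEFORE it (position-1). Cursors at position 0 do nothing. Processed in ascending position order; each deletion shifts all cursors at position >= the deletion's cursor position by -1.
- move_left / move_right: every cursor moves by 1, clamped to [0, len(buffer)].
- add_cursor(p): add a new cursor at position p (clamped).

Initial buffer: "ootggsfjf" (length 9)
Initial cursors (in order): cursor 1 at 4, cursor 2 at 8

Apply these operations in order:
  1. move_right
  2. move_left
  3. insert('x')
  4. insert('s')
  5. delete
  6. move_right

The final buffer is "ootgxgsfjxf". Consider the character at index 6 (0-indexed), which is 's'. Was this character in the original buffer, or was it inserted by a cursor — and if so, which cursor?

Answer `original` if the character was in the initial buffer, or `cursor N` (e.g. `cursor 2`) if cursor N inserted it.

Answer: original

Derivation:
After op 1 (move_right): buffer="ootggsfjf" (len 9), cursors c1@5 c2@9, authorship .........
After op 2 (move_left): buffer="ootggsfjf" (len 9), cursors c1@4 c2@8, authorship .........
After op 3 (insert('x')): buffer="ootgxgsfjxf" (len 11), cursors c1@5 c2@10, authorship ....1....2.
After op 4 (insert('s')): buffer="ootgxsgsfjxsf" (len 13), cursors c1@6 c2@12, authorship ....11....22.
After op 5 (delete): buffer="ootgxgsfjxf" (len 11), cursors c1@5 c2@10, authorship ....1....2.
After op 6 (move_right): buffer="ootgxgsfjxf" (len 11), cursors c1@6 c2@11, authorship ....1....2.
Authorship (.=original, N=cursor N): . . . . 1 . . . . 2 .
Index 6: author = original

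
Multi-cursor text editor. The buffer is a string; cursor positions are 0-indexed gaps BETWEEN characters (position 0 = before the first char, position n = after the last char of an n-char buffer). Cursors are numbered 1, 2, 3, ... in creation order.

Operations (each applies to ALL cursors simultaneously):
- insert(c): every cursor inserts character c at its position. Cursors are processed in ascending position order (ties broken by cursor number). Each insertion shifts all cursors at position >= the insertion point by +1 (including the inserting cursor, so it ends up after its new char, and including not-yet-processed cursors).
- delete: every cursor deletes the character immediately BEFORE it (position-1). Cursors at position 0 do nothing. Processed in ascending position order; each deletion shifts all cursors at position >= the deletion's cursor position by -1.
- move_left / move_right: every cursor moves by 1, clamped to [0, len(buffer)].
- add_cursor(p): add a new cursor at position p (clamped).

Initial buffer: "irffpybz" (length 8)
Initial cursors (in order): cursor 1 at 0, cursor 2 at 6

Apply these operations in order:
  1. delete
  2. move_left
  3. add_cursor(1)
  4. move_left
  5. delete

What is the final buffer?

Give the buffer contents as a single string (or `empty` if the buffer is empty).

Answer: irfpbz

Derivation:
After op 1 (delete): buffer="irffpbz" (len 7), cursors c1@0 c2@5, authorship .......
After op 2 (move_left): buffer="irffpbz" (len 7), cursors c1@0 c2@4, authorship .......
After op 3 (add_cursor(1)): buffer="irffpbz" (len 7), cursors c1@0 c3@1 c2@4, authorship .......
After op 4 (move_left): buffer="irffpbz" (len 7), cursors c1@0 c3@0 c2@3, authorship .......
After op 5 (delete): buffer="irfpbz" (len 6), cursors c1@0 c3@0 c2@2, authorship ......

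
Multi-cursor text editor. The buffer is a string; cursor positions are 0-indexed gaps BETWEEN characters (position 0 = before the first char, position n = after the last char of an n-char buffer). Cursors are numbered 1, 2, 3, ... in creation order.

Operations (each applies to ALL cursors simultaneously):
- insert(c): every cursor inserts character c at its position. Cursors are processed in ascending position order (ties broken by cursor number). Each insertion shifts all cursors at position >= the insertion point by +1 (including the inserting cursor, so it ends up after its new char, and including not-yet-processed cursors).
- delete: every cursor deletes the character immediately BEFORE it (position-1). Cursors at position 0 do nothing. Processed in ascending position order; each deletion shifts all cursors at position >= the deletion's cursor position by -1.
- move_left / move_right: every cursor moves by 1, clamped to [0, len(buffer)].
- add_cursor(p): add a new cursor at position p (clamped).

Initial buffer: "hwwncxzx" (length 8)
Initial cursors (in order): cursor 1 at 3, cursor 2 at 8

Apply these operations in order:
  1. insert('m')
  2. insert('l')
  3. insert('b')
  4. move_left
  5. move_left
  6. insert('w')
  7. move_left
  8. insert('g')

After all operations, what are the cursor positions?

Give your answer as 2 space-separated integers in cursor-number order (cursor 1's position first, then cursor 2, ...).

Answer: 5 15

Derivation:
After op 1 (insert('m')): buffer="hwwmncxzxm" (len 10), cursors c1@4 c2@10, authorship ...1.....2
After op 2 (insert('l')): buffer="hwwmlncxzxml" (len 12), cursors c1@5 c2@12, authorship ...11.....22
After op 3 (insert('b')): buffer="hwwmlbncxzxmlb" (len 14), cursors c1@6 c2@14, authorship ...111.....222
After op 4 (move_left): buffer="hwwmlbncxzxmlb" (len 14), cursors c1@5 c2@13, authorship ...111.....222
After op 5 (move_left): buffer="hwwmlbncxzxmlb" (len 14), cursors c1@4 c2@12, authorship ...111.....222
After op 6 (insert('w')): buffer="hwwmwlbncxzxmwlb" (len 16), cursors c1@5 c2@14, authorship ...1111.....2222
After op 7 (move_left): buffer="hwwmwlbncxzxmwlb" (len 16), cursors c1@4 c2@13, authorship ...1111.....2222
After op 8 (insert('g')): buffer="hwwmgwlbncxzxmgwlb" (len 18), cursors c1@5 c2@15, authorship ...11111.....22222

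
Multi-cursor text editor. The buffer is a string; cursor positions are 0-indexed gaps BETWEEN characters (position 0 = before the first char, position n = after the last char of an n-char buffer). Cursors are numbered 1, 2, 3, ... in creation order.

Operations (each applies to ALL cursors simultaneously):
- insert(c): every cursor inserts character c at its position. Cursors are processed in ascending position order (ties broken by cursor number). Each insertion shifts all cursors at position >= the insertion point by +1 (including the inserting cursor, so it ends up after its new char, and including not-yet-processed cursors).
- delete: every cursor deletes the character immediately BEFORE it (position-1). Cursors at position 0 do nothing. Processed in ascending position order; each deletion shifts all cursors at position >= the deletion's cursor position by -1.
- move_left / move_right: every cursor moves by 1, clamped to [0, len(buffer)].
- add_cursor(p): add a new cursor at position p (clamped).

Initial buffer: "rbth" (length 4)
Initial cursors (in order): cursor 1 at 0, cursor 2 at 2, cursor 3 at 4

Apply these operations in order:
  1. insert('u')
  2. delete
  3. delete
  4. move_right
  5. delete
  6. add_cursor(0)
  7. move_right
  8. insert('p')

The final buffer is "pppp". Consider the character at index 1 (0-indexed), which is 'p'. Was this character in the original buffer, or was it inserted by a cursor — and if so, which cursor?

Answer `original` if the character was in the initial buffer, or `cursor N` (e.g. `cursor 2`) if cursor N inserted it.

Answer: cursor 2

Derivation:
After op 1 (insert('u')): buffer="urbuthu" (len 7), cursors c1@1 c2@4 c3@7, authorship 1..2..3
After op 2 (delete): buffer="rbth" (len 4), cursors c1@0 c2@2 c3@4, authorship ....
After op 3 (delete): buffer="rt" (len 2), cursors c1@0 c2@1 c3@2, authorship ..
After op 4 (move_right): buffer="rt" (len 2), cursors c1@1 c2@2 c3@2, authorship ..
After op 5 (delete): buffer="" (len 0), cursors c1@0 c2@0 c3@0, authorship 
After op 6 (add_cursor(0)): buffer="" (len 0), cursors c1@0 c2@0 c3@0 c4@0, authorship 
After op 7 (move_right): buffer="" (len 0), cursors c1@0 c2@0 c3@0 c4@0, authorship 
After op 8 (insert('p')): buffer="pppp" (len 4), cursors c1@4 c2@4 c3@4 c4@4, authorship 1234
Authorship (.=original, N=cursor N): 1 2 3 4
Index 1: author = 2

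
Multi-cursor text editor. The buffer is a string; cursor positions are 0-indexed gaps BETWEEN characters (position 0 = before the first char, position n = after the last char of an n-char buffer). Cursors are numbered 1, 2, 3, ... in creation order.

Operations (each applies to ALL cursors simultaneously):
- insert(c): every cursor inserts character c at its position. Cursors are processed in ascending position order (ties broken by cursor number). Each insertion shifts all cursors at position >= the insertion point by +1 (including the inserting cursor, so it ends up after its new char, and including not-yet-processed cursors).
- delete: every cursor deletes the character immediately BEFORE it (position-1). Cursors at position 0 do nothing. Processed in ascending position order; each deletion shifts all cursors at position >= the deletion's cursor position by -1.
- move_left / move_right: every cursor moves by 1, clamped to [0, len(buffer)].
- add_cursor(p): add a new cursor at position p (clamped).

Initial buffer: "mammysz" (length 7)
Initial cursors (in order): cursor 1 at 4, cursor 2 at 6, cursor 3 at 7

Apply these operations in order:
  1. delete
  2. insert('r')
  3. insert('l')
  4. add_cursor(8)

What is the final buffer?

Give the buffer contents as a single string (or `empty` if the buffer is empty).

Answer: mamrlyrrll

Derivation:
After op 1 (delete): buffer="mamy" (len 4), cursors c1@3 c2@4 c3@4, authorship ....
After op 2 (insert('r')): buffer="mamryrr" (len 7), cursors c1@4 c2@7 c3@7, authorship ...1.23
After op 3 (insert('l')): buffer="mamrlyrrll" (len 10), cursors c1@5 c2@10 c3@10, authorship ...11.2323
After op 4 (add_cursor(8)): buffer="mamrlyrrll" (len 10), cursors c1@5 c4@8 c2@10 c3@10, authorship ...11.2323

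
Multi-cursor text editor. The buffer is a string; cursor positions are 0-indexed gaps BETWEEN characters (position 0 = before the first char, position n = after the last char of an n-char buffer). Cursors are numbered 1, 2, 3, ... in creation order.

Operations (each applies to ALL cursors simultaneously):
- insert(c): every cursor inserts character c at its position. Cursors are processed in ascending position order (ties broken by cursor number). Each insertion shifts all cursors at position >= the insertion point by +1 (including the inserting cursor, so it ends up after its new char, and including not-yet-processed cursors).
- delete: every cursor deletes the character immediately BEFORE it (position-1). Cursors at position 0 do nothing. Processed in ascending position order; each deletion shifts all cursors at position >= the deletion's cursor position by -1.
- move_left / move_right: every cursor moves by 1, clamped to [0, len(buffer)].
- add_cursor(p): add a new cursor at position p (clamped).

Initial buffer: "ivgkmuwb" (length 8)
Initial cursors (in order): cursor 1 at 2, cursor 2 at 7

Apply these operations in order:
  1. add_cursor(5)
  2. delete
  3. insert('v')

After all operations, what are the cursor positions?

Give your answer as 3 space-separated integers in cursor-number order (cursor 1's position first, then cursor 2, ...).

After op 1 (add_cursor(5)): buffer="ivgkmuwb" (len 8), cursors c1@2 c3@5 c2@7, authorship ........
After op 2 (delete): buffer="igkub" (len 5), cursors c1@1 c3@3 c2@4, authorship .....
After op 3 (insert('v')): buffer="ivgkvuvb" (len 8), cursors c1@2 c3@5 c2@7, authorship .1..3.2.

Answer: 2 7 5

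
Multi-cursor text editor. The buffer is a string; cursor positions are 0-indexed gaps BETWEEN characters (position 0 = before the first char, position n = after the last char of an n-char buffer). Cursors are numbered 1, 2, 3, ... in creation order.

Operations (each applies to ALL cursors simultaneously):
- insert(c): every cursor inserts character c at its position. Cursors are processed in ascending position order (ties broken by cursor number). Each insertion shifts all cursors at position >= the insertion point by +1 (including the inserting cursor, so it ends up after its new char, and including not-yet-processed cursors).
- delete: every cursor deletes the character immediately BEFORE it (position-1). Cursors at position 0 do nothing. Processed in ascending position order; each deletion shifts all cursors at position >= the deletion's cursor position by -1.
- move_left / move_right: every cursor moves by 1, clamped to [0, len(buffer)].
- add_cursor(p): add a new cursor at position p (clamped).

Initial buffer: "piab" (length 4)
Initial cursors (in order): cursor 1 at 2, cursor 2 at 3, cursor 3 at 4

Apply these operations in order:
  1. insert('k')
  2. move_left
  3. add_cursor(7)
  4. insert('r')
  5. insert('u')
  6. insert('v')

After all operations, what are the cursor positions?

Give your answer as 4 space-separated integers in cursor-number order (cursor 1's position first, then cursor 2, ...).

Answer: 5 10 15 19

Derivation:
After op 1 (insert('k')): buffer="pikakbk" (len 7), cursors c1@3 c2@5 c3@7, authorship ..1.2.3
After op 2 (move_left): buffer="pikakbk" (len 7), cursors c1@2 c2@4 c3@6, authorship ..1.2.3
After op 3 (add_cursor(7)): buffer="pikakbk" (len 7), cursors c1@2 c2@4 c3@6 c4@7, authorship ..1.2.3
After op 4 (insert('r')): buffer="pirkarkbrkr" (len 11), cursors c1@3 c2@6 c3@9 c4@11, authorship ..11.22.334
After op 5 (insert('u')): buffer="pirukarukbrukru" (len 15), cursors c1@4 c2@8 c3@12 c4@15, authorship ..111.222.33344
After op 6 (insert('v')): buffer="piruvkaruvkbruvkruv" (len 19), cursors c1@5 c2@10 c3@15 c4@19, authorship ..1111.2222.3333444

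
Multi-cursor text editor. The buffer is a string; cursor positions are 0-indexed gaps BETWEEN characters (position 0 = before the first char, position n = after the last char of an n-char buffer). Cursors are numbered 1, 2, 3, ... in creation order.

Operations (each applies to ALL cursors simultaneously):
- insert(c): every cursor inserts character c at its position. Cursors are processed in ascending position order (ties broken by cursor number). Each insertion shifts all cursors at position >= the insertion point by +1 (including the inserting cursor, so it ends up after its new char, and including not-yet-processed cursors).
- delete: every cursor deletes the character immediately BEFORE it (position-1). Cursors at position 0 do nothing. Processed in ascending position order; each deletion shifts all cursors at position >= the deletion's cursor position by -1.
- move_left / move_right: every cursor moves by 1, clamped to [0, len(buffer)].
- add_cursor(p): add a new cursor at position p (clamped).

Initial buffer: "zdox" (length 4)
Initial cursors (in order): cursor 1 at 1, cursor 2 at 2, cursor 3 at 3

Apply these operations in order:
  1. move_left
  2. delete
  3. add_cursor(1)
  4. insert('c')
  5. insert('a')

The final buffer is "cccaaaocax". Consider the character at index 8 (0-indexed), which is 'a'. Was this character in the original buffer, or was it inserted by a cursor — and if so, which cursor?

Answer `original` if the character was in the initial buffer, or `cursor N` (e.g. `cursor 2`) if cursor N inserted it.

Answer: cursor 4

Derivation:
After op 1 (move_left): buffer="zdox" (len 4), cursors c1@0 c2@1 c3@2, authorship ....
After op 2 (delete): buffer="ox" (len 2), cursors c1@0 c2@0 c3@0, authorship ..
After op 3 (add_cursor(1)): buffer="ox" (len 2), cursors c1@0 c2@0 c3@0 c4@1, authorship ..
After op 4 (insert('c')): buffer="cccocx" (len 6), cursors c1@3 c2@3 c3@3 c4@5, authorship 123.4.
After op 5 (insert('a')): buffer="cccaaaocax" (len 10), cursors c1@6 c2@6 c3@6 c4@9, authorship 123123.44.
Authorship (.=original, N=cursor N): 1 2 3 1 2 3 . 4 4 .
Index 8: author = 4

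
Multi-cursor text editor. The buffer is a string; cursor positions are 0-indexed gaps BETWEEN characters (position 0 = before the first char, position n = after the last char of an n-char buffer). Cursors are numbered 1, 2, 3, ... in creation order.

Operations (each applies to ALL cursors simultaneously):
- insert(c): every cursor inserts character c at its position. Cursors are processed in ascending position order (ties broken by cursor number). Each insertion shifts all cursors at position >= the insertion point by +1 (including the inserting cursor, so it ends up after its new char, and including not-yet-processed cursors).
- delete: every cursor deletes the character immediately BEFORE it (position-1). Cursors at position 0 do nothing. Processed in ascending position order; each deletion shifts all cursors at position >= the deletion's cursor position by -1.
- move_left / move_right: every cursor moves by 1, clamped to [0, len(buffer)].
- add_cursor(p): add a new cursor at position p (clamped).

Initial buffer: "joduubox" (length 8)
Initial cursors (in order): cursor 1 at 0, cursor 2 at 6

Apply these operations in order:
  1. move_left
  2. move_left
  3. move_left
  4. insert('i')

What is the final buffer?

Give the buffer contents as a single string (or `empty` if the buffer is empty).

Answer: ijodiuubox

Derivation:
After op 1 (move_left): buffer="joduubox" (len 8), cursors c1@0 c2@5, authorship ........
After op 2 (move_left): buffer="joduubox" (len 8), cursors c1@0 c2@4, authorship ........
After op 3 (move_left): buffer="joduubox" (len 8), cursors c1@0 c2@3, authorship ........
After op 4 (insert('i')): buffer="ijodiuubox" (len 10), cursors c1@1 c2@5, authorship 1...2.....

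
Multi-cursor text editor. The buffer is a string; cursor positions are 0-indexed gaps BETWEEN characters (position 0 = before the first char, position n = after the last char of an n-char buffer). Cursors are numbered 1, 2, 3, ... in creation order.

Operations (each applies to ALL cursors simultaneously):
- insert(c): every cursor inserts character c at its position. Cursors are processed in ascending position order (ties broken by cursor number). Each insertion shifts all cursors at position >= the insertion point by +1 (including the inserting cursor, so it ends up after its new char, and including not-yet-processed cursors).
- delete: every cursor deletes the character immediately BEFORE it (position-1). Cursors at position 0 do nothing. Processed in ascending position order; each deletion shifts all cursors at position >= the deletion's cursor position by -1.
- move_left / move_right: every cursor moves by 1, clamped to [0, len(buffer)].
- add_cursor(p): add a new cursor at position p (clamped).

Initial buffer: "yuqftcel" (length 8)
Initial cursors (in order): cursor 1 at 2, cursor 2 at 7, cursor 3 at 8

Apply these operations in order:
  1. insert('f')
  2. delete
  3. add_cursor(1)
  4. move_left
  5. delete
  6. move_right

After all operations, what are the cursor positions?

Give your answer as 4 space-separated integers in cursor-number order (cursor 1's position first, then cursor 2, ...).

Answer: 1 5 5 1

Derivation:
After op 1 (insert('f')): buffer="yufqftceflf" (len 11), cursors c1@3 c2@9 c3@11, authorship ..1.....2.3
After op 2 (delete): buffer="yuqftcel" (len 8), cursors c1@2 c2@7 c3@8, authorship ........
After op 3 (add_cursor(1)): buffer="yuqftcel" (len 8), cursors c4@1 c1@2 c2@7 c3@8, authorship ........
After op 4 (move_left): buffer="yuqftcel" (len 8), cursors c4@0 c1@1 c2@6 c3@7, authorship ........
After op 5 (delete): buffer="uqftl" (len 5), cursors c1@0 c4@0 c2@4 c3@4, authorship .....
After op 6 (move_right): buffer="uqftl" (len 5), cursors c1@1 c4@1 c2@5 c3@5, authorship .....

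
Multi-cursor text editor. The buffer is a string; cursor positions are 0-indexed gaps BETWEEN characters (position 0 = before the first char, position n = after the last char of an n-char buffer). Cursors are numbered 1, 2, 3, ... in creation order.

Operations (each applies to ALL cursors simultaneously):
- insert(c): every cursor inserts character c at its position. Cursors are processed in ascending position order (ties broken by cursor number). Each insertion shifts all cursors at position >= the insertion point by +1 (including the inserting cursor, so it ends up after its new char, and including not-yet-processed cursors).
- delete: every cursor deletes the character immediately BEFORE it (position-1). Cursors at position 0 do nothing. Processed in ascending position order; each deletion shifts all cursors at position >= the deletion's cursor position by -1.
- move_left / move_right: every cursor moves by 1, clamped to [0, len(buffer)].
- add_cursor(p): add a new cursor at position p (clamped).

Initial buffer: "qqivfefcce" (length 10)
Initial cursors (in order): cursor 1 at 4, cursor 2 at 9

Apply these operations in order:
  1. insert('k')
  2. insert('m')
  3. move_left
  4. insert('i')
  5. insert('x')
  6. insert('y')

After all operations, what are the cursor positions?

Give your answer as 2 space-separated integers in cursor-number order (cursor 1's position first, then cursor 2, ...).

After op 1 (insert('k')): buffer="qqivkfefccke" (len 12), cursors c1@5 c2@11, authorship ....1.....2.
After op 2 (insert('m')): buffer="qqivkmfefcckme" (len 14), cursors c1@6 c2@13, authorship ....11.....22.
After op 3 (move_left): buffer="qqivkmfefcckme" (len 14), cursors c1@5 c2@12, authorship ....11.....22.
After op 4 (insert('i')): buffer="qqivkimfefcckime" (len 16), cursors c1@6 c2@14, authorship ....111.....222.
After op 5 (insert('x')): buffer="qqivkixmfefcckixme" (len 18), cursors c1@7 c2@16, authorship ....1111.....2222.
After op 6 (insert('y')): buffer="qqivkixymfefcckixyme" (len 20), cursors c1@8 c2@18, authorship ....11111.....22222.

Answer: 8 18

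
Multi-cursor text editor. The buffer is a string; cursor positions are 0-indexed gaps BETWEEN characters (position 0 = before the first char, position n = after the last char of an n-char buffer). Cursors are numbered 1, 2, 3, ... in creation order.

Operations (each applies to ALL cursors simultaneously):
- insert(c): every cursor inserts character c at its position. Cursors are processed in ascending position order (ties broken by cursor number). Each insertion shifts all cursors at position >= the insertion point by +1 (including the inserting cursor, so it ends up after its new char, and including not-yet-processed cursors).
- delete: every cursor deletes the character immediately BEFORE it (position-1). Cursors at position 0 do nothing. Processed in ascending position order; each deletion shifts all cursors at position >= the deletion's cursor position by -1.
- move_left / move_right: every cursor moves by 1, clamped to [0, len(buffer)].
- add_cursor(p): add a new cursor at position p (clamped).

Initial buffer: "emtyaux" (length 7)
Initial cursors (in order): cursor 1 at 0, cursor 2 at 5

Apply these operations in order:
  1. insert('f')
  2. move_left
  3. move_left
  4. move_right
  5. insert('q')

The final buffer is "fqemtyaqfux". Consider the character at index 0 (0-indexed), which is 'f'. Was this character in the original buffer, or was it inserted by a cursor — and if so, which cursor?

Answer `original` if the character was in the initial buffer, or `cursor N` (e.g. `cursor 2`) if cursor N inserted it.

Answer: cursor 1

Derivation:
After op 1 (insert('f')): buffer="femtyafux" (len 9), cursors c1@1 c2@7, authorship 1.....2..
After op 2 (move_left): buffer="femtyafux" (len 9), cursors c1@0 c2@6, authorship 1.....2..
After op 3 (move_left): buffer="femtyafux" (len 9), cursors c1@0 c2@5, authorship 1.....2..
After op 4 (move_right): buffer="femtyafux" (len 9), cursors c1@1 c2@6, authorship 1.....2..
After op 5 (insert('q')): buffer="fqemtyaqfux" (len 11), cursors c1@2 c2@8, authorship 11.....22..
Authorship (.=original, N=cursor N): 1 1 . . . . . 2 2 . .
Index 0: author = 1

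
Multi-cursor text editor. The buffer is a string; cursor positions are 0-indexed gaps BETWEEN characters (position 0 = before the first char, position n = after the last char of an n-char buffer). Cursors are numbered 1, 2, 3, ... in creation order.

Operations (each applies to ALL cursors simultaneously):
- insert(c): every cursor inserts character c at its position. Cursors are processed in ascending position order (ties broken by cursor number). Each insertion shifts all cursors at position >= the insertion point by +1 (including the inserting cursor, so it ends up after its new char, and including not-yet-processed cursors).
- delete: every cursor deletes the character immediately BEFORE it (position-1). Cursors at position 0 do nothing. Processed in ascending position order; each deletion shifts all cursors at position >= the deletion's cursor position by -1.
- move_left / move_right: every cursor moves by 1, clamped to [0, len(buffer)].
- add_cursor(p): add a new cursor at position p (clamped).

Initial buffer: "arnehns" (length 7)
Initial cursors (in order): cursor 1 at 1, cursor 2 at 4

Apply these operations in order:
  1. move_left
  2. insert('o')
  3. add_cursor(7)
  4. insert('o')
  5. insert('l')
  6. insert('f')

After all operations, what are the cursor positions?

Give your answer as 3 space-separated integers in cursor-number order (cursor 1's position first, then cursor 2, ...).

After op 1 (move_left): buffer="arnehns" (len 7), cursors c1@0 c2@3, authorship .......
After op 2 (insert('o')): buffer="oarnoehns" (len 9), cursors c1@1 c2@5, authorship 1...2....
After op 3 (add_cursor(7)): buffer="oarnoehns" (len 9), cursors c1@1 c2@5 c3@7, authorship 1...2....
After op 4 (insert('o')): buffer="ooarnooehons" (len 12), cursors c1@2 c2@7 c3@10, authorship 11...22..3..
After op 5 (insert('l')): buffer="oolarnooleholns" (len 15), cursors c1@3 c2@9 c3@13, authorship 111...222..33..
After op 6 (insert('f')): buffer="oolfarnoolfeholfns" (len 18), cursors c1@4 c2@11 c3@16, authorship 1111...2222..333..

Answer: 4 11 16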